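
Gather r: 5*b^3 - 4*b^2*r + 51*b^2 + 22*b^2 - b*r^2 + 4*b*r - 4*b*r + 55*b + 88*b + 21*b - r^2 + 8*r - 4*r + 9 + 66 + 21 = 5*b^3 + 73*b^2 + 164*b + r^2*(-b - 1) + r*(4 - 4*b^2) + 96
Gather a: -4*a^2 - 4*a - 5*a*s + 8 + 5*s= -4*a^2 + a*(-5*s - 4) + 5*s + 8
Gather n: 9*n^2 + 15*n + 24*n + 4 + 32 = 9*n^2 + 39*n + 36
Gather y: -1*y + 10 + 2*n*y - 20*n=-20*n + y*(2*n - 1) + 10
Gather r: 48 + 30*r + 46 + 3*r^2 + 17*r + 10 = 3*r^2 + 47*r + 104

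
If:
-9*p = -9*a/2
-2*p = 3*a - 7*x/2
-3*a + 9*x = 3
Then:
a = 7/17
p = 7/34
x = 8/17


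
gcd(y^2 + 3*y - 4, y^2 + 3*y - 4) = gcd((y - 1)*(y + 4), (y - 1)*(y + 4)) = y^2 + 3*y - 4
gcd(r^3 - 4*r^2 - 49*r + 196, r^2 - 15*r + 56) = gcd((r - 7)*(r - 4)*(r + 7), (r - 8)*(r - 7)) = r - 7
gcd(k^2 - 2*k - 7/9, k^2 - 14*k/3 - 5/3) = k + 1/3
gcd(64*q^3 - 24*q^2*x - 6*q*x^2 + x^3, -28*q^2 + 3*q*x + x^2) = 1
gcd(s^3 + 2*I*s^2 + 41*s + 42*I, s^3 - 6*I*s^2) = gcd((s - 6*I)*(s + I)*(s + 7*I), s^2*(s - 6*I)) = s - 6*I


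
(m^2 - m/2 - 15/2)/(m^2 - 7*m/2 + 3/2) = (2*m + 5)/(2*m - 1)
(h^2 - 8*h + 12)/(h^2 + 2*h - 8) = (h - 6)/(h + 4)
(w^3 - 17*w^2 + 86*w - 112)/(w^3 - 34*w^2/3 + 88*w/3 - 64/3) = 3*(w - 7)/(3*w - 4)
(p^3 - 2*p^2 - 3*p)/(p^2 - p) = (p^2 - 2*p - 3)/(p - 1)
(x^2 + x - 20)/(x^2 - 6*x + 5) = (x^2 + x - 20)/(x^2 - 6*x + 5)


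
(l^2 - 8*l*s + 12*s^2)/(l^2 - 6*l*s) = (l - 2*s)/l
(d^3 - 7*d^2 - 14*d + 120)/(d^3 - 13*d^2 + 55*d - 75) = (d^2 - 2*d - 24)/(d^2 - 8*d + 15)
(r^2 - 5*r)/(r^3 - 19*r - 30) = r/(r^2 + 5*r + 6)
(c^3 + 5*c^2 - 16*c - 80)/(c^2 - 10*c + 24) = (c^2 + 9*c + 20)/(c - 6)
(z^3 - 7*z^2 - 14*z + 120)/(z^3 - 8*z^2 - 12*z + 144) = (z - 5)/(z - 6)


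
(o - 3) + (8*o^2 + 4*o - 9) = 8*o^2 + 5*o - 12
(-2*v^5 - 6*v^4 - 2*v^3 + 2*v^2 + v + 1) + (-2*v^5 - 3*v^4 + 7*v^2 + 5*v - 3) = -4*v^5 - 9*v^4 - 2*v^3 + 9*v^2 + 6*v - 2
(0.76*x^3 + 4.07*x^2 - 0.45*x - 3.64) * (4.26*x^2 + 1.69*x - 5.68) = 3.2376*x^5 + 18.6226*x^4 + 0.644500000000001*x^3 - 39.3845*x^2 - 3.5956*x + 20.6752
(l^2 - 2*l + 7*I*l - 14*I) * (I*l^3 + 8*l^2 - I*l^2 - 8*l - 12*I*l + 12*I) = I*l^5 + l^4 - 3*I*l^4 - 3*l^3 + 46*I*l^3 + 86*l^2 - 132*I*l^2 - 252*l + 88*I*l + 168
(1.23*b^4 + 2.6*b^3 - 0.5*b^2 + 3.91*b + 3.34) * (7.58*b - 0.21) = 9.3234*b^5 + 19.4497*b^4 - 4.336*b^3 + 29.7428*b^2 + 24.4961*b - 0.7014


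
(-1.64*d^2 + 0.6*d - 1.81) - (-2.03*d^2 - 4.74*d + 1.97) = 0.39*d^2 + 5.34*d - 3.78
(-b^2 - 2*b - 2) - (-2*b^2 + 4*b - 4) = b^2 - 6*b + 2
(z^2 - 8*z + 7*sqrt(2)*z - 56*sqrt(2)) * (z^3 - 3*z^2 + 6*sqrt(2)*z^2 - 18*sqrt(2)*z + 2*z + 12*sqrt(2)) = z^5 - 11*z^4 + 13*sqrt(2)*z^4 - 143*sqrt(2)*z^3 + 110*z^3 - 940*z^2 + 338*sqrt(2)*z^2 - 208*sqrt(2)*z + 2184*z - 1344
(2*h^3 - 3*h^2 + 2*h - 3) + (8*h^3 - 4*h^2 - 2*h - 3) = 10*h^3 - 7*h^2 - 6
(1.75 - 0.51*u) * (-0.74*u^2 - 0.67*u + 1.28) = 0.3774*u^3 - 0.9533*u^2 - 1.8253*u + 2.24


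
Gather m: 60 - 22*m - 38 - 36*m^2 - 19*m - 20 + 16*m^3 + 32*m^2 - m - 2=16*m^3 - 4*m^2 - 42*m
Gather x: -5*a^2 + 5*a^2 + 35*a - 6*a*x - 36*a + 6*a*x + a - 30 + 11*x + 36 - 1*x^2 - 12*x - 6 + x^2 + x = 0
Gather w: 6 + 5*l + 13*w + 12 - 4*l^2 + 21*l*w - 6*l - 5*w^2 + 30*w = -4*l^2 - l - 5*w^2 + w*(21*l + 43) + 18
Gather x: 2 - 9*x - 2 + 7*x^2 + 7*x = 7*x^2 - 2*x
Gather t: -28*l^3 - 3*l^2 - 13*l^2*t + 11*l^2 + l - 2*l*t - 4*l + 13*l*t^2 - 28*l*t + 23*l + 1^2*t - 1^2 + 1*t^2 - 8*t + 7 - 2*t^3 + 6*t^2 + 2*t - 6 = -28*l^3 + 8*l^2 + 20*l - 2*t^3 + t^2*(13*l + 7) + t*(-13*l^2 - 30*l - 5)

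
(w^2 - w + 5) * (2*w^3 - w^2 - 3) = 2*w^5 - 3*w^4 + 11*w^3 - 8*w^2 + 3*w - 15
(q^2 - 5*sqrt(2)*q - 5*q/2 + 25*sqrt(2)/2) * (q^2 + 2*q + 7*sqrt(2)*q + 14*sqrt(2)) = q^4 - q^3/2 + 2*sqrt(2)*q^3 - 75*q^2 - sqrt(2)*q^2 - 10*sqrt(2)*q + 35*q + 350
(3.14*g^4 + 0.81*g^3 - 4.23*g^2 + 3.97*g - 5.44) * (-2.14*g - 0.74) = -6.7196*g^5 - 4.057*g^4 + 8.4528*g^3 - 5.3656*g^2 + 8.7038*g + 4.0256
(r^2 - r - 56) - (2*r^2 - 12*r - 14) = -r^2 + 11*r - 42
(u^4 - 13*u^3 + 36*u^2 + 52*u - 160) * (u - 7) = u^5 - 20*u^4 + 127*u^3 - 200*u^2 - 524*u + 1120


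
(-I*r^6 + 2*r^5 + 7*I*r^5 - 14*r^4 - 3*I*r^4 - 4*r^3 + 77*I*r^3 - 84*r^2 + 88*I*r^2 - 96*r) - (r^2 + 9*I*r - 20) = -I*r^6 + 2*r^5 + 7*I*r^5 - 14*r^4 - 3*I*r^4 - 4*r^3 + 77*I*r^3 - 85*r^2 + 88*I*r^2 - 96*r - 9*I*r + 20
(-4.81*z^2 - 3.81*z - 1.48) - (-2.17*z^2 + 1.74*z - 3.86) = -2.64*z^2 - 5.55*z + 2.38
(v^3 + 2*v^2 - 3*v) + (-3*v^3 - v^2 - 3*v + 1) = -2*v^3 + v^2 - 6*v + 1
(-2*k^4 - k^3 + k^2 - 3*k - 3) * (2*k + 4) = -4*k^5 - 10*k^4 - 2*k^3 - 2*k^2 - 18*k - 12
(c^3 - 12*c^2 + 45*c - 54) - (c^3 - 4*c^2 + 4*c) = -8*c^2 + 41*c - 54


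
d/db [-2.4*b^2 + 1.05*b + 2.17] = 1.05 - 4.8*b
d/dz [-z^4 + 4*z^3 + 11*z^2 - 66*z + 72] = -4*z^3 + 12*z^2 + 22*z - 66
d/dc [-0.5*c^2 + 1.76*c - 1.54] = 1.76 - 1.0*c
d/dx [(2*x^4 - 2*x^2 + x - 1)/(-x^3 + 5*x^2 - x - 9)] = ((3*x^2 - 10*x + 1)*(2*x^4 - 2*x^2 + x - 1) + (-8*x^3 + 4*x - 1)*(x^3 - 5*x^2 + x + 9))/(x^3 - 5*x^2 + x + 9)^2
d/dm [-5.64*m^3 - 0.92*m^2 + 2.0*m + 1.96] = -16.92*m^2 - 1.84*m + 2.0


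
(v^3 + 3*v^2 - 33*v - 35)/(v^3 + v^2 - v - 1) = (v^2 + 2*v - 35)/(v^2 - 1)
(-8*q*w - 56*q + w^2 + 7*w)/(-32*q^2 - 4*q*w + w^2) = (w + 7)/(4*q + w)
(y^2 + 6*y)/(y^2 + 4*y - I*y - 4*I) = y*(y + 6)/(y^2 + y*(4 - I) - 4*I)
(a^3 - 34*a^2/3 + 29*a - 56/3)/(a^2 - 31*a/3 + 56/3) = a - 1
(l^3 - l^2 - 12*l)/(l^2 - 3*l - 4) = l*(l + 3)/(l + 1)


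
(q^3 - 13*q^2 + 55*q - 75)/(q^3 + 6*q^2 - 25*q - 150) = (q^2 - 8*q + 15)/(q^2 + 11*q + 30)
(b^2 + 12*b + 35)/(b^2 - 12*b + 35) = (b^2 + 12*b + 35)/(b^2 - 12*b + 35)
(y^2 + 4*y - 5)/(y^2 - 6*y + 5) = (y + 5)/(y - 5)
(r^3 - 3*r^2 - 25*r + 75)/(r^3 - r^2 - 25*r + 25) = (r - 3)/(r - 1)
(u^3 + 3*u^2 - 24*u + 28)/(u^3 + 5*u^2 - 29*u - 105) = (u^2 - 4*u + 4)/(u^2 - 2*u - 15)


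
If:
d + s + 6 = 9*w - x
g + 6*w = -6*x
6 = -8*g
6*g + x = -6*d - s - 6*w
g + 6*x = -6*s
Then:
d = 7/160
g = -3/4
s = 329/480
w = 329/480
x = -269/480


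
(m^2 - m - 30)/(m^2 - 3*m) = (m^2 - m - 30)/(m*(m - 3))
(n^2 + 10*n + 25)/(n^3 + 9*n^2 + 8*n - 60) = (n + 5)/(n^2 + 4*n - 12)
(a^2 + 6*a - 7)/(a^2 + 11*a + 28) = (a - 1)/(a + 4)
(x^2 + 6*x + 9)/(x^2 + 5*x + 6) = (x + 3)/(x + 2)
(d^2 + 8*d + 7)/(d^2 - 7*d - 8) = (d + 7)/(d - 8)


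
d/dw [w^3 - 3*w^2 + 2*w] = 3*w^2 - 6*w + 2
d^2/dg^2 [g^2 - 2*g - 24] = 2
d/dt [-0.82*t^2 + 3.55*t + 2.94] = 3.55 - 1.64*t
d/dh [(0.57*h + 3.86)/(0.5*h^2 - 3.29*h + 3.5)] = (-0.285*h^2 - 3.86*h + 14.6944)/(0.25*h^4 - 3.29*h^3 + 14.3241*h^2 - 23.03*h + 12.25)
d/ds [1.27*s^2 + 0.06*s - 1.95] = 2.54*s + 0.06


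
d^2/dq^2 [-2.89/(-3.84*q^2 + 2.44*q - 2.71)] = (-85.229568*q^2 + 54.156288*q + 2.89*(7.68*q - 2.44)*(15.36*q - 4.88) - 60.148992)/(3.84*q^2 - 2.44*q + 2.71)^3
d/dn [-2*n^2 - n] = -4*n - 1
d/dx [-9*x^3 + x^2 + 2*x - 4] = -27*x^2 + 2*x + 2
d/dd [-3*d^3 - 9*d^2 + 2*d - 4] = -9*d^2 - 18*d + 2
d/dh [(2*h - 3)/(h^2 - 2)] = 2*(-h^2 + 3*h - 2)/(h^4 - 4*h^2 + 4)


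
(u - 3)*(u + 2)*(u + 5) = u^3 + 4*u^2 - 11*u - 30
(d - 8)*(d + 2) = d^2 - 6*d - 16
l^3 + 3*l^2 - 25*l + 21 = (l - 3)*(l - 1)*(l + 7)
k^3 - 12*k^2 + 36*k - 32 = (k - 8)*(k - 2)^2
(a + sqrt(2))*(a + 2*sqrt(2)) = a^2 + 3*sqrt(2)*a + 4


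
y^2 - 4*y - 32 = (y - 8)*(y + 4)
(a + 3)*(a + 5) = a^2 + 8*a + 15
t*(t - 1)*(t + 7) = t^3 + 6*t^2 - 7*t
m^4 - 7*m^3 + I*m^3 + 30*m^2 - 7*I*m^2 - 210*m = m*(m - 7)*(m - 5*I)*(m + 6*I)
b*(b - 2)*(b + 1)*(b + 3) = b^4 + 2*b^3 - 5*b^2 - 6*b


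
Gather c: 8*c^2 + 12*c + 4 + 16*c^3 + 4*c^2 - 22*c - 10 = 16*c^3 + 12*c^2 - 10*c - 6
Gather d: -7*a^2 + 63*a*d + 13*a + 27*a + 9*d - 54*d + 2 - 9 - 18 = -7*a^2 + 40*a + d*(63*a - 45) - 25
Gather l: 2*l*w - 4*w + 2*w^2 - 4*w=2*l*w + 2*w^2 - 8*w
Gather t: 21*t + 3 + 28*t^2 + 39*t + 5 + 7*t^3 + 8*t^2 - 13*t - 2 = 7*t^3 + 36*t^2 + 47*t + 6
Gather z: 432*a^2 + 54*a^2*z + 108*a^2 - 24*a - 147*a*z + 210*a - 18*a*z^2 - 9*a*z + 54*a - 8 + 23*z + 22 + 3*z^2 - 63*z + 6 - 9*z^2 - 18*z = 540*a^2 + 240*a + z^2*(-18*a - 6) + z*(54*a^2 - 156*a - 58) + 20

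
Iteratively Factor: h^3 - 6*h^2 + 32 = (h - 4)*(h^2 - 2*h - 8) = (h - 4)^2*(h + 2)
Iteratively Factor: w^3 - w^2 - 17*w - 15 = (w + 1)*(w^2 - 2*w - 15) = (w + 1)*(w + 3)*(w - 5)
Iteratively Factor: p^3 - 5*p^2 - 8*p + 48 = (p - 4)*(p^2 - p - 12) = (p - 4)^2*(p + 3)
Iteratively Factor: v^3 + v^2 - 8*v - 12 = (v + 2)*(v^2 - v - 6) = (v + 2)^2*(v - 3)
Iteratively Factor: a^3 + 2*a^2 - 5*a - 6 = (a + 1)*(a^2 + a - 6) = (a + 1)*(a + 3)*(a - 2)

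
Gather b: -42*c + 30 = 30 - 42*c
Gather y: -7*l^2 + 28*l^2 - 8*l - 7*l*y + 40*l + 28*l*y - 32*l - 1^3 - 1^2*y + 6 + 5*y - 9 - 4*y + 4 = 21*l^2 + 21*l*y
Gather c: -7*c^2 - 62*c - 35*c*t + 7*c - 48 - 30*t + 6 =-7*c^2 + c*(-35*t - 55) - 30*t - 42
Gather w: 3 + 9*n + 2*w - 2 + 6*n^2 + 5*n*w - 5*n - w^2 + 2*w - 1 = 6*n^2 + 4*n - w^2 + w*(5*n + 4)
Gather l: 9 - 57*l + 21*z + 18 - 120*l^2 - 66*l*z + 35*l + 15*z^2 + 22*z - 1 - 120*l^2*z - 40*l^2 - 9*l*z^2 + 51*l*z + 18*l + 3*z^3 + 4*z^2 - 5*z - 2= l^2*(-120*z - 160) + l*(-9*z^2 - 15*z - 4) + 3*z^3 + 19*z^2 + 38*z + 24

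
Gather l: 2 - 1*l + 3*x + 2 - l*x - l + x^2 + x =l*(-x - 2) + x^2 + 4*x + 4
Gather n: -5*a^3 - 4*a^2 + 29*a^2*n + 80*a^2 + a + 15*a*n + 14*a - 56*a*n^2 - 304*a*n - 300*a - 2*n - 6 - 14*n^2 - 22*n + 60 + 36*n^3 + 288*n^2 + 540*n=-5*a^3 + 76*a^2 - 285*a + 36*n^3 + n^2*(274 - 56*a) + n*(29*a^2 - 289*a + 516) + 54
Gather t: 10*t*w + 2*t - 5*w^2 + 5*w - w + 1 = t*(10*w + 2) - 5*w^2 + 4*w + 1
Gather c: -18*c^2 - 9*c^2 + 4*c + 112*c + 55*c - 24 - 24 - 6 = -27*c^2 + 171*c - 54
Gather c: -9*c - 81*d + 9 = -9*c - 81*d + 9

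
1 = 1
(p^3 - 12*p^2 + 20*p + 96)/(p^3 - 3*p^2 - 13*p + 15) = (p^3 - 12*p^2 + 20*p + 96)/(p^3 - 3*p^2 - 13*p + 15)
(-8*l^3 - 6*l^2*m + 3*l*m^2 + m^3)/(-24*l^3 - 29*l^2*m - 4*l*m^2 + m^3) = (8*l^2 - 2*l*m - m^2)/(24*l^2 + 5*l*m - m^2)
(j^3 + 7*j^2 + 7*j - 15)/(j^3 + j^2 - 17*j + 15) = (j + 3)/(j - 3)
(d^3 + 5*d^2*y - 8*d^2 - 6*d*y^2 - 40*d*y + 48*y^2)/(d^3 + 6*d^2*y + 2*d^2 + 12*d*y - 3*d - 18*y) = (d^2 - d*y - 8*d + 8*y)/(d^2 + 2*d - 3)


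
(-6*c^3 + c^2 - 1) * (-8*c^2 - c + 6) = 48*c^5 - 2*c^4 - 37*c^3 + 14*c^2 + c - 6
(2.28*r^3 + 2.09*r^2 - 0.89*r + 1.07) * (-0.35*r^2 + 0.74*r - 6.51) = -0.798*r^5 + 0.9557*r^4 - 12.9847*r^3 - 14.639*r^2 + 6.5857*r - 6.9657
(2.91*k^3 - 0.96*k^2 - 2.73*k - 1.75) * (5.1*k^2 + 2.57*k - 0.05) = 14.841*k^5 + 2.5827*k^4 - 16.5357*k^3 - 15.8931*k^2 - 4.361*k + 0.0875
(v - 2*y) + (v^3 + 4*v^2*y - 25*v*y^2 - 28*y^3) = v^3 + 4*v^2*y - 25*v*y^2 + v - 28*y^3 - 2*y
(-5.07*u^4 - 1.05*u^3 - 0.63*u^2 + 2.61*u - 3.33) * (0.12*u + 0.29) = -0.6084*u^5 - 1.5963*u^4 - 0.3801*u^3 + 0.1305*u^2 + 0.3573*u - 0.9657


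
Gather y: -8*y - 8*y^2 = -8*y^2 - 8*y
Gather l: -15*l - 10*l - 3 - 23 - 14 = -25*l - 40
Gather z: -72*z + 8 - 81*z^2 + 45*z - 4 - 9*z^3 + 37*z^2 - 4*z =-9*z^3 - 44*z^2 - 31*z + 4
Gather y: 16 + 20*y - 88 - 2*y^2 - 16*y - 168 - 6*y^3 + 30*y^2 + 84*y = -6*y^3 + 28*y^2 + 88*y - 240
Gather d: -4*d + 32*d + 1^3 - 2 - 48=28*d - 49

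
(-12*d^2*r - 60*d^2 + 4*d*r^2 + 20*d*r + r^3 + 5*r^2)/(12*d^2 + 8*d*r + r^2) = (-2*d*r - 10*d + r^2 + 5*r)/(2*d + r)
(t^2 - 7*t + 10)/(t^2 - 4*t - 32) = (-t^2 + 7*t - 10)/(-t^2 + 4*t + 32)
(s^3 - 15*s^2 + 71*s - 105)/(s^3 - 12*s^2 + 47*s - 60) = (s - 7)/(s - 4)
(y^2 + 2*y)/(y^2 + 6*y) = (y + 2)/(y + 6)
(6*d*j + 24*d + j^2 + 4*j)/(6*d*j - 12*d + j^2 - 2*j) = (j + 4)/(j - 2)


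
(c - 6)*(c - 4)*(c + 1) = c^3 - 9*c^2 + 14*c + 24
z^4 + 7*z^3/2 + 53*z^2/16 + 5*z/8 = z*(z + 1/4)*(z + 5/4)*(z + 2)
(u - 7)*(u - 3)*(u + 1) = u^3 - 9*u^2 + 11*u + 21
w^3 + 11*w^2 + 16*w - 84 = (w - 2)*(w + 6)*(w + 7)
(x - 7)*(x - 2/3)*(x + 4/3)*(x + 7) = x^4 + 2*x^3/3 - 449*x^2/9 - 98*x/3 + 392/9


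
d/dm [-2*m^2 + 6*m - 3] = 6 - 4*m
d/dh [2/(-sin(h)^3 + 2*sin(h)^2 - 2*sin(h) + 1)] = 2*(3*sin(h)^2 - 4*sin(h) + 2)*cos(h)/((sin(h) - 1)^2*(sin(h)^2 - sin(h) + 1)^2)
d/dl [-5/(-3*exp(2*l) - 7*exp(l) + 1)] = (-30*exp(l) - 35)*exp(l)/(3*exp(2*l) + 7*exp(l) - 1)^2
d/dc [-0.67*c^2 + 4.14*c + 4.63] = 4.14 - 1.34*c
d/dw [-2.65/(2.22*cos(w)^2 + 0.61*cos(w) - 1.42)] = -(11.766*cos(w) + 1.6165)*sin(w)/(2.22*cos(w)^2 + 0.61*cos(w) - 1.42)^2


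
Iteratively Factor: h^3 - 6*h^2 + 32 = (h - 4)*(h^2 - 2*h - 8) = (h - 4)*(h + 2)*(h - 4)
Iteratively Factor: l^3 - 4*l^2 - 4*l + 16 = (l - 2)*(l^2 - 2*l - 8) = (l - 2)*(l + 2)*(l - 4)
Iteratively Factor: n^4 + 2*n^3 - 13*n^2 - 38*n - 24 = (n + 1)*(n^3 + n^2 - 14*n - 24) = (n + 1)*(n + 2)*(n^2 - n - 12) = (n - 4)*(n + 1)*(n + 2)*(n + 3)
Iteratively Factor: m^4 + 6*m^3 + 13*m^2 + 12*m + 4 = (m + 2)*(m^3 + 4*m^2 + 5*m + 2) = (m + 1)*(m + 2)*(m^2 + 3*m + 2) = (m + 1)^2*(m + 2)*(m + 2)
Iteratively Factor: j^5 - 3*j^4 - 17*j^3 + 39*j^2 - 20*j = (j + 4)*(j^4 - 7*j^3 + 11*j^2 - 5*j) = (j - 1)*(j + 4)*(j^3 - 6*j^2 + 5*j) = (j - 1)^2*(j + 4)*(j^2 - 5*j) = (j - 5)*(j - 1)^2*(j + 4)*(j)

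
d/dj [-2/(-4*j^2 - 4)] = -j/(j^2 + 1)^2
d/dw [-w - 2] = -1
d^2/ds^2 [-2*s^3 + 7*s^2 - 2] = 14 - 12*s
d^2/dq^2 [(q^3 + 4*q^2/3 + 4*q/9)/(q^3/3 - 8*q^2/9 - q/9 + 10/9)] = 2*(324*q^6 + 189*q^5 - 1800*q^4 - 1619*q^3 + 1890*q^2 + 3660*q + 1240)/(27*q^9 - 216*q^8 + 549*q^7 - 98*q^6 - 1623*q^5 + 1716*q^4 + 1379*q^3 - 2370*q^2 - 300*q + 1000)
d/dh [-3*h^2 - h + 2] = -6*h - 1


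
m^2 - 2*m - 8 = (m - 4)*(m + 2)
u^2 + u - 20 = (u - 4)*(u + 5)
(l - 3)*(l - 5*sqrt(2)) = l^2 - 5*sqrt(2)*l - 3*l + 15*sqrt(2)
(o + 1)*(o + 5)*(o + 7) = o^3 + 13*o^2 + 47*o + 35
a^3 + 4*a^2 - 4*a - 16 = (a - 2)*(a + 2)*(a + 4)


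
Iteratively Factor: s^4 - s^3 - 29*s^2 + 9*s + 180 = (s - 3)*(s^3 + 2*s^2 - 23*s - 60) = (s - 5)*(s - 3)*(s^2 + 7*s + 12) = (s - 5)*(s - 3)*(s + 4)*(s + 3)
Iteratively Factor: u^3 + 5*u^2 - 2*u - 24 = (u + 4)*(u^2 + u - 6) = (u - 2)*(u + 4)*(u + 3)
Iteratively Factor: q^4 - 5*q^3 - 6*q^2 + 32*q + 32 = (q + 1)*(q^3 - 6*q^2 + 32) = (q - 4)*(q + 1)*(q^2 - 2*q - 8) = (q - 4)*(q + 1)*(q + 2)*(q - 4)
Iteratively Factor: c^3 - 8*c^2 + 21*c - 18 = (c - 2)*(c^2 - 6*c + 9) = (c - 3)*(c - 2)*(c - 3)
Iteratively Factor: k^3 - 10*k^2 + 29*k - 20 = (k - 4)*(k^2 - 6*k + 5) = (k - 4)*(k - 1)*(k - 5)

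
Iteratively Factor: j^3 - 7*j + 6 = (j - 1)*(j^2 + j - 6) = (j - 2)*(j - 1)*(j + 3)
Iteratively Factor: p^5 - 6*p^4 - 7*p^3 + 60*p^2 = (p + 3)*(p^4 - 9*p^3 + 20*p^2) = (p - 4)*(p + 3)*(p^3 - 5*p^2) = p*(p - 4)*(p + 3)*(p^2 - 5*p) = p^2*(p - 4)*(p + 3)*(p - 5)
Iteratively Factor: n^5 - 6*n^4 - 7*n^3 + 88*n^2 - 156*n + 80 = (n - 2)*(n^4 - 4*n^3 - 15*n^2 + 58*n - 40) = (n - 2)^2*(n^3 - 2*n^2 - 19*n + 20) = (n - 5)*(n - 2)^2*(n^2 + 3*n - 4) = (n - 5)*(n - 2)^2*(n + 4)*(n - 1)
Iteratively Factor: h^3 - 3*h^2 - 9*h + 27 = (h - 3)*(h^2 - 9) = (h - 3)^2*(h + 3)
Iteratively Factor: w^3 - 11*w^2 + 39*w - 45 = (w - 3)*(w^2 - 8*w + 15) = (w - 5)*(w - 3)*(w - 3)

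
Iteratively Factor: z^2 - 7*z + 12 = (z - 3)*(z - 4)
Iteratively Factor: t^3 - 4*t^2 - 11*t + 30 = (t + 3)*(t^2 - 7*t + 10) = (t - 2)*(t + 3)*(t - 5)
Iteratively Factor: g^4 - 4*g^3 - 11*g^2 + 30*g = (g - 2)*(g^3 - 2*g^2 - 15*g) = g*(g - 2)*(g^2 - 2*g - 15) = g*(g - 2)*(g + 3)*(g - 5)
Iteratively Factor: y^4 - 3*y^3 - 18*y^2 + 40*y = (y - 2)*(y^3 - y^2 - 20*y) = y*(y - 2)*(y^2 - y - 20) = y*(y - 2)*(y + 4)*(y - 5)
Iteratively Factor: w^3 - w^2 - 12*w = (w - 4)*(w^2 + 3*w) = w*(w - 4)*(w + 3)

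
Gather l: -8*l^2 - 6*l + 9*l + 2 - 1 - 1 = -8*l^2 + 3*l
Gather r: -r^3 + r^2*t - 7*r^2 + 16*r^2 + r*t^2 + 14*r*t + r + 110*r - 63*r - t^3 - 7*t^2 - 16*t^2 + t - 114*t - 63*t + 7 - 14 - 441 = -r^3 + r^2*(t + 9) + r*(t^2 + 14*t + 48) - t^3 - 23*t^2 - 176*t - 448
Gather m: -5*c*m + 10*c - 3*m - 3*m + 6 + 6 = 10*c + m*(-5*c - 6) + 12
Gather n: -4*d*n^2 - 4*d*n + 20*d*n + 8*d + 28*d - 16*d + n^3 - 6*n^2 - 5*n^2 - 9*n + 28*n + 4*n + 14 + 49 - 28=20*d + n^3 + n^2*(-4*d - 11) + n*(16*d + 23) + 35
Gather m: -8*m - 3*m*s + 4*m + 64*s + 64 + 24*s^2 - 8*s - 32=m*(-3*s - 4) + 24*s^2 + 56*s + 32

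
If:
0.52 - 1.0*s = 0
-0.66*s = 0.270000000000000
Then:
No Solution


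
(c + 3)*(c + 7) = c^2 + 10*c + 21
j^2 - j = j*(j - 1)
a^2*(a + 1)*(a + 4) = a^4 + 5*a^3 + 4*a^2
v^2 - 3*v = v*(v - 3)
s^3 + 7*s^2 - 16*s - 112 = (s - 4)*(s + 4)*(s + 7)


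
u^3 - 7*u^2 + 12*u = u*(u - 4)*(u - 3)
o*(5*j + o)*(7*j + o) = 35*j^2*o + 12*j*o^2 + o^3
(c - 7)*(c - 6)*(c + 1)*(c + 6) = c^4 - 6*c^3 - 43*c^2 + 216*c + 252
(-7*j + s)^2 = 49*j^2 - 14*j*s + s^2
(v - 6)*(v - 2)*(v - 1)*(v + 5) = v^4 - 4*v^3 - 25*v^2 + 88*v - 60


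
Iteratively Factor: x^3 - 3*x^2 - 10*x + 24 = (x - 4)*(x^2 + x - 6) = (x - 4)*(x - 2)*(x + 3)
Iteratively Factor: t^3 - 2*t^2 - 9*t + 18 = (t - 2)*(t^2 - 9) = (t - 2)*(t + 3)*(t - 3)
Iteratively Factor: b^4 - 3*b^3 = (b)*(b^3 - 3*b^2) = b^2*(b^2 - 3*b) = b^3*(b - 3)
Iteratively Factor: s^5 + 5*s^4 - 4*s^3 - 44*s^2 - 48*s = (s + 2)*(s^4 + 3*s^3 - 10*s^2 - 24*s) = (s - 3)*(s + 2)*(s^3 + 6*s^2 + 8*s) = (s - 3)*(s + 2)^2*(s^2 + 4*s) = (s - 3)*(s + 2)^2*(s + 4)*(s)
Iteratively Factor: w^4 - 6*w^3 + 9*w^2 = (w)*(w^3 - 6*w^2 + 9*w) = w*(w - 3)*(w^2 - 3*w) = w^2*(w - 3)*(w - 3)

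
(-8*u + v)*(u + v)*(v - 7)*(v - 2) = -8*u^2*v^2 + 72*u^2*v - 112*u^2 - 7*u*v^3 + 63*u*v^2 - 98*u*v + v^4 - 9*v^3 + 14*v^2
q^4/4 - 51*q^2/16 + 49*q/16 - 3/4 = (q/4 + 1)*(q - 3)*(q - 1/2)^2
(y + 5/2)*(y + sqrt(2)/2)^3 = y^4 + 3*sqrt(2)*y^3/2 + 5*y^3/2 + 3*y^2/2 + 15*sqrt(2)*y^2/4 + sqrt(2)*y/4 + 15*y/4 + 5*sqrt(2)/8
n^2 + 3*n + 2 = (n + 1)*(n + 2)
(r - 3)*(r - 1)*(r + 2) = r^3 - 2*r^2 - 5*r + 6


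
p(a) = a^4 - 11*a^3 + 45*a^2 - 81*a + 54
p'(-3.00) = -756.00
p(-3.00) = 1080.00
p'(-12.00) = -12825.00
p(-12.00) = 47250.00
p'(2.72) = 0.15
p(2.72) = -0.02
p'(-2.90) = -717.09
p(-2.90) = 1006.36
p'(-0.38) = -120.18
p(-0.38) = 91.90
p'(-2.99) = -752.05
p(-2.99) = 1072.46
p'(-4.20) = -1337.47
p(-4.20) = 2314.14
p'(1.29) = -11.23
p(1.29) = 3.55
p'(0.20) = -64.29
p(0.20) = 39.51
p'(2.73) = 0.14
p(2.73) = -0.01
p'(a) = 4*a^3 - 33*a^2 + 90*a - 81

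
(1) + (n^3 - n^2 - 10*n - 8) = n^3 - n^2 - 10*n - 7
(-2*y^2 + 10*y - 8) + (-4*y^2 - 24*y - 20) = -6*y^2 - 14*y - 28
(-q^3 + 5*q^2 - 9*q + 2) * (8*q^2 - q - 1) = -8*q^5 + 41*q^4 - 76*q^3 + 20*q^2 + 7*q - 2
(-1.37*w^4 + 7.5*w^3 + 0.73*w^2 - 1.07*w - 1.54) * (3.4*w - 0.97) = -4.658*w^5 + 26.8289*w^4 - 4.793*w^3 - 4.3461*w^2 - 4.1981*w + 1.4938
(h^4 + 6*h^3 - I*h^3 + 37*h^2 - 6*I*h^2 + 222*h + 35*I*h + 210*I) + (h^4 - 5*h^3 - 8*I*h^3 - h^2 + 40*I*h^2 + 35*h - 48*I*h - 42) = 2*h^4 + h^3 - 9*I*h^3 + 36*h^2 + 34*I*h^2 + 257*h - 13*I*h - 42 + 210*I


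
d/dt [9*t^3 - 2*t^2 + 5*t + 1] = 27*t^2 - 4*t + 5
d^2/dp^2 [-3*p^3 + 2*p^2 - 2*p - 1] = 4 - 18*p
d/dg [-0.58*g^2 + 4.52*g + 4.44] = 4.52 - 1.16*g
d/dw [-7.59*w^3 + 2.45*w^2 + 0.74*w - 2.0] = -22.77*w^2 + 4.9*w + 0.74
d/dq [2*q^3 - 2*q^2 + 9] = 2*q*(3*q - 2)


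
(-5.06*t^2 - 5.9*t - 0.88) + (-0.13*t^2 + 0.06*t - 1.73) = -5.19*t^2 - 5.84*t - 2.61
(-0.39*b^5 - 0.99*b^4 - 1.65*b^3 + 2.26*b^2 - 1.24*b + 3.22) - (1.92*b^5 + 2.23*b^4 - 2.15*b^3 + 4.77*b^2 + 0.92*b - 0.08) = -2.31*b^5 - 3.22*b^4 + 0.5*b^3 - 2.51*b^2 - 2.16*b + 3.3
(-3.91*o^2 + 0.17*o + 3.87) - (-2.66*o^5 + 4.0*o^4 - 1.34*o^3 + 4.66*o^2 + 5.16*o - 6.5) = 2.66*o^5 - 4.0*o^4 + 1.34*o^3 - 8.57*o^2 - 4.99*o + 10.37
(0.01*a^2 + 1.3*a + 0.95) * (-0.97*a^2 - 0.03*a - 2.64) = -0.0097*a^4 - 1.2613*a^3 - 0.9869*a^2 - 3.4605*a - 2.508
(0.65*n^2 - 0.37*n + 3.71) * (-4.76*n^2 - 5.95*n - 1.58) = -3.094*n^4 - 2.1063*n^3 - 16.4851*n^2 - 21.4899*n - 5.8618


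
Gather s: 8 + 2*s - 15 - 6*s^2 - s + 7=-6*s^2 + s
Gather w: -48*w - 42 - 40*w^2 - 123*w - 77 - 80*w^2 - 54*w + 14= -120*w^2 - 225*w - 105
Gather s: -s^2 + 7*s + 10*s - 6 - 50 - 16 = -s^2 + 17*s - 72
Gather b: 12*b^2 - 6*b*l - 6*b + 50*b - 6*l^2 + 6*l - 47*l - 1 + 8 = 12*b^2 + b*(44 - 6*l) - 6*l^2 - 41*l + 7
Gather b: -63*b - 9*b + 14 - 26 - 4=-72*b - 16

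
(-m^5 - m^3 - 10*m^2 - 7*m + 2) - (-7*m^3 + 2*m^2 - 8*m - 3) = -m^5 + 6*m^3 - 12*m^2 + m + 5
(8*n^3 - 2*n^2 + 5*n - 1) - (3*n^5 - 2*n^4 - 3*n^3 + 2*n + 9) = -3*n^5 + 2*n^4 + 11*n^3 - 2*n^2 + 3*n - 10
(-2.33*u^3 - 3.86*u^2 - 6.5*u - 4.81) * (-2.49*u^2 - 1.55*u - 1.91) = 5.8017*u^5 + 13.2229*u^4 + 26.6183*u^3 + 29.4245*u^2 + 19.8705*u + 9.1871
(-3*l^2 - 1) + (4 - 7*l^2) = 3 - 10*l^2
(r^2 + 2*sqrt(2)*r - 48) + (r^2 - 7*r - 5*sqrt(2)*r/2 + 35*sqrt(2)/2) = 2*r^2 - 7*r - sqrt(2)*r/2 - 48 + 35*sqrt(2)/2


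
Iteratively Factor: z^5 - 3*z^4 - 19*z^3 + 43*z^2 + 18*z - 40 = (z - 1)*(z^4 - 2*z^3 - 21*z^2 + 22*z + 40) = (z - 1)*(z + 1)*(z^3 - 3*z^2 - 18*z + 40) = (z - 1)*(z + 1)*(z + 4)*(z^2 - 7*z + 10) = (z - 5)*(z - 1)*(z + 1)*(z + 4)*(z - 2)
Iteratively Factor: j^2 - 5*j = (j)*(j - 5)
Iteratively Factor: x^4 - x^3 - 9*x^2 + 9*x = (x)*(x^3 - x^2 - 9*x + 9) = x*(x - 1)*(x^2 - 9) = x*(x - 1)*(x + 3)*(x - 3)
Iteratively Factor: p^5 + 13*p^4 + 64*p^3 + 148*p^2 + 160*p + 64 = (p + 4)*(p^4 + 9*p^3 + 28*p^2 + 36*p + 16) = (p + 2)*(p + 4)*(p^3 + 7*p^2 + 14*p + 8) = (p + 1)*(p + 2)*(p + 4)*(p^2 + 6*p + 8) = (p + 1)*(p + 2)^2*(p + 4)*(p + 4)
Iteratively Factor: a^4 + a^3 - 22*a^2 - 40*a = (a + 4)*(a^3 - 3*a^2 - 10*a) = (a - 5)*(a + 4)*(a^2 + 2*a) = a*(a - 5)*(a + 4)*(a + 2)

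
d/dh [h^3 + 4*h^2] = h*(3*h + 8)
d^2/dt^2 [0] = 0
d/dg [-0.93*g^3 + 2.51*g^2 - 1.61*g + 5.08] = -2.79*g^2 + 5.02*g - 1.61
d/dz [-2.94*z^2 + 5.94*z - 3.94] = 5.94 - 5.88*z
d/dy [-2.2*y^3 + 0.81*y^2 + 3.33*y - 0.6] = -6.6*y^2 + 1.62*y + 3.33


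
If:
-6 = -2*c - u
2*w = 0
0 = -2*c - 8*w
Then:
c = 0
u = 6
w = 0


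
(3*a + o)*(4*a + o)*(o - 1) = 12*a^2*o - 12*a^2 + 7*a*o^2 - 7*a*o + o^3 - o^2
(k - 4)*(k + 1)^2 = k^3 - 2*k^2 - 7*k - 4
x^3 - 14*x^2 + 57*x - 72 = (x - 8)*(x - 3)^2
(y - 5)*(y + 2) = y^2 - 3*y - 10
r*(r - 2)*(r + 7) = r^3 + 5*r^2 - 14*r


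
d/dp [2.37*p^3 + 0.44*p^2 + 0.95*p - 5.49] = 7.11*p^2 + 0.88*p + 0.95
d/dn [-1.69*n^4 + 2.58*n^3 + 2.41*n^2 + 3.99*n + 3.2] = -6.76*n^3 + 7.74*n^2 + 4.82*n + 3.99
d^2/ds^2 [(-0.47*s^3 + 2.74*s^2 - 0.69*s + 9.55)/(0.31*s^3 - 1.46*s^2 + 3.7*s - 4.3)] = (1.11022302462516e-16*s^7 + 0.101184000000002*s^6 + 2.836686*s^5 - 13.487976*s^4 + 3.25353200000006*s^3 + 118.48242*s^2 - 259.30458*s + 220.9386)/(0.029791*s^9 - 0.420918*s^8 + 3.049098*s^7 - 14.399546*s^6 + 48.06954*s^5 - 117.05244*s^4 + 207.2203*s^3 - 257.5872*s^2 + 205.239*s - 79.507)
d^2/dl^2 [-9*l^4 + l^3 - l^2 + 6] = -108*l^2 + 6*l - 2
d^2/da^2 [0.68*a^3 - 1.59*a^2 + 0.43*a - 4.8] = 4.08*a - 3.18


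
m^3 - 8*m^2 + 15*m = m*(m - 5)*(m - 3)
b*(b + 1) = b^2 + b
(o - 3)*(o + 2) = o^2 - o - 6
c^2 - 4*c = c*(c - 4)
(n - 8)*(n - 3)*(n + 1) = n^3 - 10*n^2 + 13*n + 24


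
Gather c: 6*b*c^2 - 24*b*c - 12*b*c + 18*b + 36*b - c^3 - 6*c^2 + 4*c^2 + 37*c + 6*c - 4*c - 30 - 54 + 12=54*b - c^3 + c^2*(6*b - 2) + c*(39 - 36*b) - 72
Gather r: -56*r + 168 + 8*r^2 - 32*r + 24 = 8*r^2 - 88*r + 192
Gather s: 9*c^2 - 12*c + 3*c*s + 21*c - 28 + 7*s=9*c^2 + 9*c + s*(3*c + 7) - 28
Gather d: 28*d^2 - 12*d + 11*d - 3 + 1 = 28*d^2 - d - 2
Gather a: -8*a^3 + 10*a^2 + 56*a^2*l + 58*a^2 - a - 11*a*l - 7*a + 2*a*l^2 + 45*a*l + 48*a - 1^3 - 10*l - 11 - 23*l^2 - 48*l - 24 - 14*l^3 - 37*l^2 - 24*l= -8*a^3 + a^2*(56*l + 68) + a*(2*l^2 + 34*l + 40) - 14*l^3 - 60*l^2 - 82*l - 36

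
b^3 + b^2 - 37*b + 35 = (b - 5)*(b - 1)*(b + 7)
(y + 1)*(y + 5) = y^2 + 6*y + 5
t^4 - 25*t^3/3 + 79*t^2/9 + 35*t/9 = t*(t - 7)*(t - 5/3)*(t + 1/3)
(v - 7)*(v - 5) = v^2 - 12*v + 35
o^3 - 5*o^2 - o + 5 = (o - 5)*(o - 1)*(o + 1)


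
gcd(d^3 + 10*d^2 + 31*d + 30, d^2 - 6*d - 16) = d + 2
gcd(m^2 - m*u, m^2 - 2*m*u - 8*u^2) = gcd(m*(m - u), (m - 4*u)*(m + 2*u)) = 1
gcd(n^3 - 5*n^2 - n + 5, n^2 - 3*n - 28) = 1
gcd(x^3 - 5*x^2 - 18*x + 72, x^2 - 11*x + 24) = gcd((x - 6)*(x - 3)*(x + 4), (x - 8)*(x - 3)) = x - 3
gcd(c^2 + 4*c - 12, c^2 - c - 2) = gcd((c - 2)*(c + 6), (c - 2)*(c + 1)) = c - 2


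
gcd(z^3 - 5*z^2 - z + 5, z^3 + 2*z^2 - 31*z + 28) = z - 1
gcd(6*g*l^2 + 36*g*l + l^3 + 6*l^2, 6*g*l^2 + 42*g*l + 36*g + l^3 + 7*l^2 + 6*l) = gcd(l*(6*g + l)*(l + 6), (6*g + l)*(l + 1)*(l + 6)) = 6*g*l + 36*g + l^2 + 6*l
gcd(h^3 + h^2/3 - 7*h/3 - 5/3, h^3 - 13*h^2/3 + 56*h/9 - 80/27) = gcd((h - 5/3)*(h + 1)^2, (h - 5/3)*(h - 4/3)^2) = h - 5/3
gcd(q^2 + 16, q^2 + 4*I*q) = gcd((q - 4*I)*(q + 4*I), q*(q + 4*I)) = q + 4*I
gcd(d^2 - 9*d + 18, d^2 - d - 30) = d - 6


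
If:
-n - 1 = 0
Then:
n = -1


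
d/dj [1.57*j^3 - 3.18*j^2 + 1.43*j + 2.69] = 4.71*j^2 - 6.36*j + 1.43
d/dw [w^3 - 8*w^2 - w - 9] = 3*w^2 - 16*w - 1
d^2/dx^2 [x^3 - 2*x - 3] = 6*x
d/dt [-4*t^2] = -8*t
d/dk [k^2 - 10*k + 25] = 2*k - 10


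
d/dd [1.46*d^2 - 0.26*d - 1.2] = 2.92*d - 0.26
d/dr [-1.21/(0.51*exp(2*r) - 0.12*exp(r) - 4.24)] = (1.2342*exp(r) - 0.1452)*exp(r)/(-0.51*exp(2*r) + 0.12*exp(r) + 4.24)^2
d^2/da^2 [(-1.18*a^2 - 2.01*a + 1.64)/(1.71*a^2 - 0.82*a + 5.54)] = (-15.064074*a^3 + 95.844816*a^2 + 100.451556*a - 119.561512)/(5.000211*a^6 - 7.193286*a^5 + 52.047954*a^4 - 47.160496*a^3 + 168.623196*a^2 - 75.501336*a + 170.031464)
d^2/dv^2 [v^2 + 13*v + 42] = 2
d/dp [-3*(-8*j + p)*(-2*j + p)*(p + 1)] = -48*j^2 + 60*j*p + 30*j - 9*p^2 - 6*p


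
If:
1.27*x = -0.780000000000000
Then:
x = -0.61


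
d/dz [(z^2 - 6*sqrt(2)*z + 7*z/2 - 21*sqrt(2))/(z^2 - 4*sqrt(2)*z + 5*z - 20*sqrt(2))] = (3*z^2 + 4*sqrt(2)*z^2 + 4*sqrt(2)*z + 70*sqrt(2) + 144)/(2*(z^4 - 8*sqrt(2)*z^3 + 10*z^3 - 80*sqrt(2)*z^2 + 57*z^2 - 200*sqrt(2)*z + 320*z + 800))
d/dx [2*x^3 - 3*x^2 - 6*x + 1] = 6*x^2 - 6*x - 6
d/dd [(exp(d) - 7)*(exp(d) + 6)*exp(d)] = (3*exp(2*d) - 2*exp(d) - 42)*exp(d)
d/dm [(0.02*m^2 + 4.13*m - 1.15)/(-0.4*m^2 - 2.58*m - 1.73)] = (1.6004*m^2 - 0.9892*m - 10.1119)/(0.16*m^4 + 2.064*m^3 + 8.0404*m^2 + 8.9268*m + 2.9929)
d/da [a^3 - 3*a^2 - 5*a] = 3*a^2 - 6*a - 5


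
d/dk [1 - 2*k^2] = -4*k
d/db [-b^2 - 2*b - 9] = -2*b - 2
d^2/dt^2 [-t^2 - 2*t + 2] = -2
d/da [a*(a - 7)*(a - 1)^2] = 4*a^3 - 27*a^2 + 30*a - 7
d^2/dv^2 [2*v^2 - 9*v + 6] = 4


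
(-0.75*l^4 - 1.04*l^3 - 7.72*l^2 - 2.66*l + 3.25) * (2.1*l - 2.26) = -1.575*l^5 - 0.489*l^4 - 13.8616*l^3 + 11.8612*l^2 + 12.8366*l - 7.345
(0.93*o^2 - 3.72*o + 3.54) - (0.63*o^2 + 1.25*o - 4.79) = 0.3*o^2 - 4.97*o + 8.33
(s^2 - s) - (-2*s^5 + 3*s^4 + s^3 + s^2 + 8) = 2*s^5 - 3*s^4 - s^3 - s - 8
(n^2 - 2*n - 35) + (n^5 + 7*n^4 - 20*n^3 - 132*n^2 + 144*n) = n^5 + 7*n^4 - 20*n^3 - 131*n^2 + 142*n - 35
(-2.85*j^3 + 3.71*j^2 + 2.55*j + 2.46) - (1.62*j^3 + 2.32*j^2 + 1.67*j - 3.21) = -4.47*j^3 + 1.39*j^2 + 0.88*j + 5.67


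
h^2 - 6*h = h*(h - 6)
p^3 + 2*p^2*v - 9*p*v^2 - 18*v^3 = (p - 3*v)*(p + 2*v)*(p + 3*v)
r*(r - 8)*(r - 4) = r^3 - 12*r^2 + 32*r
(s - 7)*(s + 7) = s^2 - 49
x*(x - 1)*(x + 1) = x^3 - x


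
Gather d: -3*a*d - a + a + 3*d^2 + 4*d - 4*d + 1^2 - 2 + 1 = -3*a*d + 3*d^2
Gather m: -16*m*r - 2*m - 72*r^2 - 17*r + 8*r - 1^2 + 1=m*(-16*r - 2) - 72*r^2 - 9*r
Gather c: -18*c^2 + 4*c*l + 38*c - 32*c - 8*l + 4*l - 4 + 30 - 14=-18*c^2 + c*(4*l + 6) - 4*l + 12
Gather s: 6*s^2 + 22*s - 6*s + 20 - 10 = 6*s^2 + 16*s + 10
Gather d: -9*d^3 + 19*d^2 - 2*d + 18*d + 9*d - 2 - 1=-9*d^3 + 19*d^2 + 25*d - 3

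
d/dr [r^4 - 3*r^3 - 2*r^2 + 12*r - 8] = 4*r^3 - 9*r^2 - 4*r + 12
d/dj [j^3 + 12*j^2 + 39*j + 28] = 3*j^2 + 24*j + 39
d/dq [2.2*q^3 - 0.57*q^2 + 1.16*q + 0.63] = 6.6*q^2 - 1.14*q + 1.16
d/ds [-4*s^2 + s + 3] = 1 - 8*s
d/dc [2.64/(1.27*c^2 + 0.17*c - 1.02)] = (-6.7056*c - 0.4488)/(1.27*c^2 + 0.17*c - 1.02)^2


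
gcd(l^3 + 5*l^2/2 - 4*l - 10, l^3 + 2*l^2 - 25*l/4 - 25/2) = l^2 + 9*l/2 + 5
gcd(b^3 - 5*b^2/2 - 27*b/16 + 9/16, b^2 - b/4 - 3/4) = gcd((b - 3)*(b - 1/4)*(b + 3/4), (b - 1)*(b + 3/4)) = b + 3/4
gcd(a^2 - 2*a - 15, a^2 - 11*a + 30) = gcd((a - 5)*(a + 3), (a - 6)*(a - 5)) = a - 5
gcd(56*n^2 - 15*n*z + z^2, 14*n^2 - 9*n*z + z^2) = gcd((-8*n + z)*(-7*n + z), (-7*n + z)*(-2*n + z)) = -7*n + z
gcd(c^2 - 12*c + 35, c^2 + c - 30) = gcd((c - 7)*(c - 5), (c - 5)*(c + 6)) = c - 5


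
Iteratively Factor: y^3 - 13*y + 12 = (y + 4)*(y^2 - 4*y + 3) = (y - 3)*(y + 4)*(y - 1)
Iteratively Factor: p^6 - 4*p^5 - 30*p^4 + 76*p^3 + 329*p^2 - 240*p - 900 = (p + 3)*(p^5 - 7*p^4 - 9*p^3 + 103*p^2 + 20*p - 300) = (p + 2)*(p + 3)*(p^4 - 9*p^3 + 9*p^2 + 85*p - 150) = (p - 2)*(p + 2)*(p + 3)*(p^3 - 7*p^2 - 5*p + 75) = (p - 5)*(p - 2)*(p + 2)*(p + 3)*(p^2 - 2*p - 15) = (p - 5)*(p - 2)*(p + 2)*(p + 3)^2*(p - 5)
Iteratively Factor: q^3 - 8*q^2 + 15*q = (q - 3)*(q^2 - 5*q) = q*(q - 3)*(q - 5)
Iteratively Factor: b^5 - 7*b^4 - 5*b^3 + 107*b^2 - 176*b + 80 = (b - 1)*(b^4 - 6*b^3 - 11*b^2 + 96*b - 80) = (b - 1)^2*(b^3 - 5*b^2 - 16*b + 80) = (b - 4)*(b - 1)^2*(b^2 - b - 20) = (b - 5)*(b - 4)*(b - 1)^2*(b + 4)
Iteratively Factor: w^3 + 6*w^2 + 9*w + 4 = (w + 1)*(w^2 + 5*w + 4) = (w + 1)^2*(w + 4)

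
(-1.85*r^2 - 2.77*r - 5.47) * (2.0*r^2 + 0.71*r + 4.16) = -3.7*r^4 - 6.8535*r^3 - 20.6027*r^2 - 15.4069*r - 22.7552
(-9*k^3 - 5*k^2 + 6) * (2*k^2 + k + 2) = -18*k^5 - 19*k^4 - 23*k^3 + 2*k^2 + 6*k + 12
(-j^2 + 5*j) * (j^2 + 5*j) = -j^4 + 25*j^2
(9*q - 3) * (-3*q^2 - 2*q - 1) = -27*q^3 - 9*q^2 - 3*q + 3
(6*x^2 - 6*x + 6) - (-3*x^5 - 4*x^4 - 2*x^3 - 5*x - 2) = 3*x^5 + 4*x^4 + 2*x^3 + 6*x^2 - x + 8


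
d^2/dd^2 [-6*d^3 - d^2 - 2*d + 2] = -36*d - 2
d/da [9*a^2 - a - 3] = 18*a - 1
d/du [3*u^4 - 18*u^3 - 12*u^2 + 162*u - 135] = 12*u^3 - 54*u^2 - 24*u + 162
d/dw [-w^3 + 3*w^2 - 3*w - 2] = -3*w^2 + 6*w - 3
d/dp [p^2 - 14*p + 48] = 2*p - 14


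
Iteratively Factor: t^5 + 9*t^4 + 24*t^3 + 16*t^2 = (t)*(t^4 + 9*t^3 + 24*t^2 + 16*t) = t*(t + 4)*(t^3 + 5*t^2 + 4*t) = t*(t + 4)^2*(t^2 + t) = t^2*(t + 4)^2*(t + 1)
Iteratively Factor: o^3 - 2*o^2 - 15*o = (o)*(o^2 - 2*o - 15) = o*(o - 5)*(o + 3)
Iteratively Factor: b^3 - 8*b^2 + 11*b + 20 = (b - 4)*(b^2 - 4*b - 5) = (b - 5)*(b - 4)*(b + 1)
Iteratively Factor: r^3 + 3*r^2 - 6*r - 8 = (r + 1)*(r^2 + 2*r - 8) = (r + 1)*(r + 4)*(r - 2)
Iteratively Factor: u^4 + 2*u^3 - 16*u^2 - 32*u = (u + 2)*(u^3 - 16*u) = (u + 2)*(u + 4)*(u^2 - 4*u) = u*(u + 2)*(u + 4)*(u - 4)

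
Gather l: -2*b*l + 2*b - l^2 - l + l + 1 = -2*b*l + 2*b - l^2 + 1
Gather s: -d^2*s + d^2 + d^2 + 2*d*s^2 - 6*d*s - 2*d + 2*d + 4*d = 2*d^2 + 2*d*s^2 + 4*d + s*(-d^2 - 6*d)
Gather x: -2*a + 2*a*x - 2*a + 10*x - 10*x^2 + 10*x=-4*a - 10*x^2 + x*(2*a + 20)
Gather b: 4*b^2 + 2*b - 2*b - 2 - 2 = 4*b^2 - 4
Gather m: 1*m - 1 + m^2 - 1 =m^2 + m - 2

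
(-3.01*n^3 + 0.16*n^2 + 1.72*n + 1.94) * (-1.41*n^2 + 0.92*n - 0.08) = 4.2441*n^5 - 2.9948*n^4 - 2.0372*n^3 - 1.1658*n^2 + 1.6472*n - 0.1552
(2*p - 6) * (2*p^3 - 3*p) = 4*p^4 - 12*p^3 - 6*p^2 + 18*p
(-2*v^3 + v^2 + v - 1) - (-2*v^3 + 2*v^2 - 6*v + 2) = -v^2 + 7*v - 3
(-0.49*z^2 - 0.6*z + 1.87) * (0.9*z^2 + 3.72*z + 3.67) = -0.441*z^4 - 2.3628*z^3 - 2.3473*z^2 + 4.7544*z + 6.8629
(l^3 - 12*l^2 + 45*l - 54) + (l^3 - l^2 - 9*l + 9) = 2*l^3 - 13*l^2 + 36*l - 45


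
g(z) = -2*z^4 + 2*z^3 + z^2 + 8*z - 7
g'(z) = -8*z^3 + 6*z^2 + 2*z + 8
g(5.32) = -1237.05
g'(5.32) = -1016.10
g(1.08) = 2.60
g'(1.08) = 7.08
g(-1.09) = -19.95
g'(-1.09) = 23.31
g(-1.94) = -61.69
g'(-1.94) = 85.11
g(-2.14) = -81.09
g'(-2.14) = 109.60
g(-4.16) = -765.92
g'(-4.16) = 679.44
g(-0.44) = -10.57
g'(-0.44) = 8.96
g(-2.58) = -143.95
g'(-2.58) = 180.17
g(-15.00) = -107902.00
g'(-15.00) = 28328.00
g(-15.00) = -107902.00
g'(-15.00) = 28328.00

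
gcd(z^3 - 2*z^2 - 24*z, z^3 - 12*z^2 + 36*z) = z^2 - 6*z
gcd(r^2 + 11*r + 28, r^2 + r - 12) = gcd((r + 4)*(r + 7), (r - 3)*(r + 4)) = r + 4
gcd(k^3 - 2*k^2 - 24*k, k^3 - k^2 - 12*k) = k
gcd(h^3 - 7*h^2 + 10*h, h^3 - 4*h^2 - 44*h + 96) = h - 2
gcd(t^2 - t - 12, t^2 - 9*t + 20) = t - 4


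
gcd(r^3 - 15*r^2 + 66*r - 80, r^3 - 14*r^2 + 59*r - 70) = r^2 - 7*r + 10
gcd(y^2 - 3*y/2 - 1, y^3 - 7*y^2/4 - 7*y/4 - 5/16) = y + 1/2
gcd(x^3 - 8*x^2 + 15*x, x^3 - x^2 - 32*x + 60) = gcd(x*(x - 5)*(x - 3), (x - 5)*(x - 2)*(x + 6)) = x - 5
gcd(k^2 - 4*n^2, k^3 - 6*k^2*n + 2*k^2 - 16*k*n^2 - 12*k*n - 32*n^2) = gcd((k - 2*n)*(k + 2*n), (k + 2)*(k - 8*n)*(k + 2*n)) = k + 2*n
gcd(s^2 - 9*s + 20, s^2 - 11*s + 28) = s - 4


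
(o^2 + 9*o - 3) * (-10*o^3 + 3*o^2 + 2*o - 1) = -10*o^5 - 87*o^4 + 59*o^3 + 8*o^2 - 15*o + 3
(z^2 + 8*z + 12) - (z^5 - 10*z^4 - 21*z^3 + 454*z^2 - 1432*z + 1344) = -z^5 + 10*z^4 + 21*z^3 - 453*z^2 + 1440*z - 1332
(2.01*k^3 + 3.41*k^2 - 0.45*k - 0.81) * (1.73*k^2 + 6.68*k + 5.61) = 3.4773*k^5 + 19.3261*k^4 + 33.2764*k^3 + 14.7228*k^2 - 7.9353*k - 4.5441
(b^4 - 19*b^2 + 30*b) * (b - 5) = b^5 - 5*b^4 - 19*b^3 + 125*b^2 - 150*b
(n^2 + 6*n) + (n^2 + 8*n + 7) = 2*n^2 + 14*n + 7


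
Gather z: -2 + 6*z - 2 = 6*z - 4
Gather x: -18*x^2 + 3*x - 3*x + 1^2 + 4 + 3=8 - 18*x^2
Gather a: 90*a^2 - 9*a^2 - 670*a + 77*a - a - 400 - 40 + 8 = 81*a^2 - 594*a - 432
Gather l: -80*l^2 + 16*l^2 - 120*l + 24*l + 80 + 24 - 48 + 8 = -64*l^2 - 96*l + 64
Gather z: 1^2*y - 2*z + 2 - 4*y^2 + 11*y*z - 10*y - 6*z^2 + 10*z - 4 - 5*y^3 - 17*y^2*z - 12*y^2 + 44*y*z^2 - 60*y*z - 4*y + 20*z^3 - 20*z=-5*y^3 - 16*y^2 - 13*y + 20*z^3 + z^2*(44*y - 6) + z*(-17*y^2 - 49*y - 12) - 2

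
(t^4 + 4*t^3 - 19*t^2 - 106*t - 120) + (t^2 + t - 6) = t^4 + 4*t^3 - 18*t^2 - 105*t - 126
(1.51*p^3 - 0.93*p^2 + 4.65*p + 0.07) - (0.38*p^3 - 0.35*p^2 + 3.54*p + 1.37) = 1.13*p^3 - 0.58*p^2 + 1.11*p - 1.3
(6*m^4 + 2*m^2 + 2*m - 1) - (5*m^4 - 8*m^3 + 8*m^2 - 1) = m^4 + 8*m^3 - 6*m^2 + 2*m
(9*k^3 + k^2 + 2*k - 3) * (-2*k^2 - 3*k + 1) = -18*k^5 - 29*k^4 + 2*k^3 + k^2 + 11*k - 3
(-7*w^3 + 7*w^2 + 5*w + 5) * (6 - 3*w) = 21*w^4 - 63*w^3 + 27*w^2 + 15*w + 30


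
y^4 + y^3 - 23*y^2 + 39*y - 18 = (y - 3)*(y - 1)^2*(y + 6)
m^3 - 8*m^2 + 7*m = m*(m - 7)*(m - 1)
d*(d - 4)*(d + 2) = d^3 - 2*d^2 - 8*d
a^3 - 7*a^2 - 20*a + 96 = (a - 8)*(a - 3)*(a + 4)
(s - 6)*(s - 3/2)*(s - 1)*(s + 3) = s^4 - 11*s^3/2 - 9*s^2 + 81*s/2 - 27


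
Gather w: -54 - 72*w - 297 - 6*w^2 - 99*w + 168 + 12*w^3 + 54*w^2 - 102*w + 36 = 12*w^3 + 48*w^2 - 273*w - 147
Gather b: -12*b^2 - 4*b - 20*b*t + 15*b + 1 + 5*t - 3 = -12*b^2 + b*(11 - 20*t) + 5*t - 2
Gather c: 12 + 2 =14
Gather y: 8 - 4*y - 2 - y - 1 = 5 - 5*y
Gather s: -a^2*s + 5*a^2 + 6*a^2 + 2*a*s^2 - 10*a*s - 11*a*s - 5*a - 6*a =11*a^2 + 2*a*s^2 - 11*a + s*(-a^2 - 21*a)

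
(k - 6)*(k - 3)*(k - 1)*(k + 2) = k^4 - 8*k^3 + 7*k^2 + 36*k - 36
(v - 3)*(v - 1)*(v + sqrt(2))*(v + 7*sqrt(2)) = v^4 - 4*v^3 + 8*sqrt(2)*v^3 - 32*sqrt(2)*v^2 + 17*v^2 - 56*v + 24*sqrt(2)*v + 42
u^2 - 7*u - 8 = (u - 8)*(u + 1)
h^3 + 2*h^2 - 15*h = h*(h - 3)*(h + 5)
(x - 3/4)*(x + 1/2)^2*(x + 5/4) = x^4 + 3*x^3/2 - 3*x^2/16 - 13*x/16 - 15/64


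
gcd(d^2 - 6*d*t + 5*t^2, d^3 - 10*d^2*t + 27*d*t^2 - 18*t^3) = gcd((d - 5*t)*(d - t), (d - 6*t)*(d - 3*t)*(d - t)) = -d + t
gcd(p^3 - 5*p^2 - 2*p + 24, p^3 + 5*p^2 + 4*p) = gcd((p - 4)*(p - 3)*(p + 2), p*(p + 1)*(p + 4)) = 1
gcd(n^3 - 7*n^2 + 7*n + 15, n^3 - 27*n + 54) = n - 3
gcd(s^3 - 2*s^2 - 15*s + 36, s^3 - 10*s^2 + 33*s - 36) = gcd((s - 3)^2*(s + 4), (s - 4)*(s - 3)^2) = s^2 - 6*s + 9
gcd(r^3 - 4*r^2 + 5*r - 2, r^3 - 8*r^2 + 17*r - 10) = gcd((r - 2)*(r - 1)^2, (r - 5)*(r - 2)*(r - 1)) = r^2 - 3*r + 2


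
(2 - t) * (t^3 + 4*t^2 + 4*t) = -t^4 - 2*t^3 + 4*t^2 + 8*t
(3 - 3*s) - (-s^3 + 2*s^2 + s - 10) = s^3 - 2*s^2 - 4*s + 13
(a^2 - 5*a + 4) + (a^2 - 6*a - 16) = 2*a^2 - 11*a - 12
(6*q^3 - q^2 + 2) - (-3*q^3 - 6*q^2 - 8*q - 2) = 9*q^3 + 5*q^2 + 8*q + 4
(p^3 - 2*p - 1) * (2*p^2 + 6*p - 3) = 2*p^5 + 6*p^4 - 7*p^3 - 14*p^2 + 3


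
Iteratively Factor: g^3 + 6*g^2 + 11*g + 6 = (g + 1)*(g^2 + 5*g + 6) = (g + 1)*(g + 3)*(g + 2)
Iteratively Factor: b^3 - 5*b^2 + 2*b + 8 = (b + 1)*(b^2 - 6*b + 8) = (b - 2)*(b + 1)*(b - 4)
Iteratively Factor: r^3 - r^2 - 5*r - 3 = (r + 1)*(r^2 - 2*r - 3) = (r + 1)^2*(r - 3)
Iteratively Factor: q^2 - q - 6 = (q + 2)*(q - 3)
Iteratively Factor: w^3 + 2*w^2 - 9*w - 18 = (w + 2)*(w^2 - 9) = (w - 3)*(w + 2)*(w + 3)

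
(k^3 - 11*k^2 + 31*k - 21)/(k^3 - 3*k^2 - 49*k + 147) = (k - 1)/(k + 7)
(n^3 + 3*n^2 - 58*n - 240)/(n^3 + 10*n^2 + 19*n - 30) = (n - 8)/(n - 1)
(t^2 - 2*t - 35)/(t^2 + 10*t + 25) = (t - 7)/(t + 5)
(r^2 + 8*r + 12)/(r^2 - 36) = (r + 2)/(r - 6)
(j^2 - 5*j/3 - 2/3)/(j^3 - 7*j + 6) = (j + 1/3)/(j^2 + 2*j - 3)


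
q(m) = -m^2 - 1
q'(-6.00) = 12.00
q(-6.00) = -37.00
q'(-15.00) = 30.00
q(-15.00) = -226.00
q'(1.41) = -2.82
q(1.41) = -2.99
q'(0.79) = -1.58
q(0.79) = -1.62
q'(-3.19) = 6.38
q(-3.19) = -11.18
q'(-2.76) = 5.52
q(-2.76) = -8.62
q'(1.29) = -2.58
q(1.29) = -2.66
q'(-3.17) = 6.34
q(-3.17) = -11.05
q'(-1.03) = 2.06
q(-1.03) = -2.06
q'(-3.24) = 6.48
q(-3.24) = -11.50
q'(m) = -2*m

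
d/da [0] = 0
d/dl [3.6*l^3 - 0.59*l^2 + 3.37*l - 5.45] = 10.8*l^2 - 1.18*l + 3.37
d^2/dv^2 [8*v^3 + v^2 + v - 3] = 48*v + 2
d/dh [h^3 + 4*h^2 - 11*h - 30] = 3*h^2 + 8*h - 11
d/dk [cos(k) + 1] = -sin(k)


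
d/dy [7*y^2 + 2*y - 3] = 14*y + 2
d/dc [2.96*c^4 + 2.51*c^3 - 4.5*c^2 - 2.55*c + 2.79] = 11.84*c^3 + 7.53*c^2 - 9.0*c - 2.55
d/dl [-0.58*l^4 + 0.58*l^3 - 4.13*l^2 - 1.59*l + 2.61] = -2.32*l^3 + 1.74*l^2 - 8.26*l - 1.59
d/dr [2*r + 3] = 2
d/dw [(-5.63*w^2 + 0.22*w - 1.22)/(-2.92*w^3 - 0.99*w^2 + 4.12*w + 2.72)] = (-16.4396*w^4 + 1.2848*w^3 - 33.665*w^2 - 33.0428*w + 5.6248)/(8.5264*w^6 + 5.7816*w^5 - 23.0807*w^4 - 24.0424*w^3 + 11.5888*w^2 + 22.4128*w + 7.3984)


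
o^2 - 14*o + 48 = (o - 8)*(o - 6)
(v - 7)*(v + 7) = v^2 - 49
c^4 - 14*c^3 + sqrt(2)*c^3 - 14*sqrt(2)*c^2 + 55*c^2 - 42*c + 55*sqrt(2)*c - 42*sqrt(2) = (c - 7)*(c - 6)*(c - 1)*(c + sqrt(2))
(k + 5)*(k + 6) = k^2 + 11*k + 30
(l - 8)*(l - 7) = l^2 - 15*l + 56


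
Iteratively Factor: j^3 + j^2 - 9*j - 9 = (j - 3)*(j^2 + 4*j + 3) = (j - 3)*(j + 1)*(j + 3)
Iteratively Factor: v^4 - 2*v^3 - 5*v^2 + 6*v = (v - 3)*(v^3 + v^2 - 2*v) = v*(v - 3)*(v^2 + v - 2) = v*(v - 3)*(v + 2)*(v - 1)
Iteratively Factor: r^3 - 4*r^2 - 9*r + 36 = (r - 4)*(r^2 - 9) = (r - 4)*(r + 3)*(r - 3)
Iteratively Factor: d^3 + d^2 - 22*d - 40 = (d + 4)*(d^2 - 3*d - 10) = (d - 5)*(d + 4)*(d + 2)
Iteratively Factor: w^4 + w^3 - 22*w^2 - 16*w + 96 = (w - 2)*(w^3 + 3*w^2 - 16*w - 48) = (w - 2)*(w + 3)*(w^2 - 16) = (w - 4)*(w - 2)*(w + 3)*(w + 4)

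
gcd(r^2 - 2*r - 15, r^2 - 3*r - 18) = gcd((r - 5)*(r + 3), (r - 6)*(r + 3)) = r + 3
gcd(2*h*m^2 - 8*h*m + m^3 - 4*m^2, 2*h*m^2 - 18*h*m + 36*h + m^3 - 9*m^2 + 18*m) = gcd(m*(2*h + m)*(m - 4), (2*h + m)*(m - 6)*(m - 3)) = 2*h + m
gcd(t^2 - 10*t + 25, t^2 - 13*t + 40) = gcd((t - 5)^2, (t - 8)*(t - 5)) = t - 5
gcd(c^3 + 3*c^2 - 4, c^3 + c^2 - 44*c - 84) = c + 2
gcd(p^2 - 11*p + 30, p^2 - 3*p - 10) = p - 5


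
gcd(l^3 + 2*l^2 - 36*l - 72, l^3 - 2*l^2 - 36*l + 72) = l^2 - 36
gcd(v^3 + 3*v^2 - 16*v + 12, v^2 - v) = v - 1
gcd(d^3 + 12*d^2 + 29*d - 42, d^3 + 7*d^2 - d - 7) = d^2 + 6*d - 7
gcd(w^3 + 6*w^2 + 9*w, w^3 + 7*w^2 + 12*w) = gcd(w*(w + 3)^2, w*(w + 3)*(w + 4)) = w^2 + 3*w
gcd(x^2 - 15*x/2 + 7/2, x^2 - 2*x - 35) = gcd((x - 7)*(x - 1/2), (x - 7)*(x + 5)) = x - 7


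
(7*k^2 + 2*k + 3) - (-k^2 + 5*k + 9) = 8*k^2 - 3*k - 6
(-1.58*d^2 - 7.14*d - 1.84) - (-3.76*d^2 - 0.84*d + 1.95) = 2.18*d^2 - 6.3*d - 3.79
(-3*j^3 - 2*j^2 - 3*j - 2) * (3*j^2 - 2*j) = -9*j^5 - 5*j^3 + 4*j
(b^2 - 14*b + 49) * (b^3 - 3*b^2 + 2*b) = b^5 - 17*b^4 + 93*b^3 - 175*b^2 + 98*b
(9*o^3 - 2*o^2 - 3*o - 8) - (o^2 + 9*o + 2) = 9*o^3 - 3*o^2 - 12*o - 10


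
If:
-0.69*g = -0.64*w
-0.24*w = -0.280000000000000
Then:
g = 1.08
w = 1.17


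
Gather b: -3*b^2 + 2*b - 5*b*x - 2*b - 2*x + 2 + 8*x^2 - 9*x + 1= -3*b^2 - 5*b*x + 8*x^2 - 11*x + 3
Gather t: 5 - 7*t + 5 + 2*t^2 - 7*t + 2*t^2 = 4*t^2 - 14*t + 10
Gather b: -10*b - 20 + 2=-10*b - 18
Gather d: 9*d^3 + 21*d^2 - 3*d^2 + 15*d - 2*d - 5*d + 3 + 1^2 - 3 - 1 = 9*d^3 + 18*d^2 + 8*d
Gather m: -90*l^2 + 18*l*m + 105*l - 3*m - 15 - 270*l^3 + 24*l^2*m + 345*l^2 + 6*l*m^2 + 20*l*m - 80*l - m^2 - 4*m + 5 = -270*l^3 + 255*l^2 + 25*l + m^2*(6*l - 1) + m*(24*l^2 + 38*l - 7) - 10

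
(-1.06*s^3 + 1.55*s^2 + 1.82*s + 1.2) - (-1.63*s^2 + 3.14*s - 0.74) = -1.06*s^3 + 3.18*s^2 - 1.32*s + 1.94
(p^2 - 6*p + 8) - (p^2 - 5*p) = 8 - p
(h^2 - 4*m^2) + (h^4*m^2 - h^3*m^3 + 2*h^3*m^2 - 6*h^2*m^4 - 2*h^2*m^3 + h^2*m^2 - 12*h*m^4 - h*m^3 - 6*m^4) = h^4*m^2 - h^3*m^3 + 2*h^3*m^2 - 6*h^2*m^4 - 2*h^2*m^3 + h^2*m^2 + h^2 - 12*h*m^4 - h*m^3 - 6*m^4 - 4*m^2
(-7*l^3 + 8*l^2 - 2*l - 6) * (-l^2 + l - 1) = 7*l^5 - 15*l^4 + 17*l^3 - 4*l^2 - 4*l + 6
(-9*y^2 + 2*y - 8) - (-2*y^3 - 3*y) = 2*y^3 - 9*y^2 + 5*y - 8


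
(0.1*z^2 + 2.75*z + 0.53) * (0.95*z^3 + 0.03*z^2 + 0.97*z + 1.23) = 0.095*z^5 + 2.6155*z^4 + 0.683*z^3 + 2.8064*z^2 + 3.8966*z + 0.6519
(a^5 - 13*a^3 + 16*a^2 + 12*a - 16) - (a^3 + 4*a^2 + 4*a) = a^5 - 14*a^3 + 12*a^2 + 8*a - 16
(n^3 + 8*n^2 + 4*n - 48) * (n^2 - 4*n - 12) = n^5 + 4*n^4 - 40*n^3 - 160*n^2 + 144*n + 576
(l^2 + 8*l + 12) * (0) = 0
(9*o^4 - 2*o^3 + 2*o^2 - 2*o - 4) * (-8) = -72*o^4 + 16*o^3 - 16*o^2 + 16*o + 32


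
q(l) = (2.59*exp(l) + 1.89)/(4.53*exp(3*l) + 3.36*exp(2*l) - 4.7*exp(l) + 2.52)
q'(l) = (2.59*exp(l) + 1.89)*(-13.59*exp(3*l) - 6.72*exp(2*l) + 4.7*exp(l))/(4.53*exp(3*l) + 3.36*exp(2*l) - 4.7*exp(l) + 2.52)^2 + 2.59*exp(l)/(4.53*exp(3*l) + 3.36*exp(2*l) - 4.7*exp(l) + 2.52) = (-23.4654*exp(3*l) - 34.3875*exp(2*l) - 12.7008*exp(l) + 15.4098)*exp(l)/(20.5209*exp(6*l) + 30.4416*exp(5*l) - 31.2924*exp(4*l) - 8.7528*exp(3*l) + 39.0244*exp(2*l) - 23.688*exp(l) + 6.3504)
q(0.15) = 0.56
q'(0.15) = -1.27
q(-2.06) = 1.12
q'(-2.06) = 0.43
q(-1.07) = 1.87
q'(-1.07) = 0.94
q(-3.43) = 0.83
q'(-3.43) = 0.09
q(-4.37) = 0.78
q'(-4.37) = 0.03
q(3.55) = 0.00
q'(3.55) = -0.00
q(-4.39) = 0.78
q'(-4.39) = 0.03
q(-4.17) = 0.79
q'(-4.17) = 0.04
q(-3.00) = 0.88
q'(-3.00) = 0.14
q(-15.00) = 0.75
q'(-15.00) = 0.00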